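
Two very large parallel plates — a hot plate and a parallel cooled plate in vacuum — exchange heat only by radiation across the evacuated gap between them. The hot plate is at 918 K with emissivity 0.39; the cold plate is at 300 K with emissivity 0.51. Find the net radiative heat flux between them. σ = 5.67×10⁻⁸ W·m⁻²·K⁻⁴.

For two infinite grey parallel plates, q = σ(T₁⁴ − T₂⁴)/(1/ε₁ + 1/ε₂ − 1).
T₁⁴ − T₂⁴ = 7.102×10¹¹ − 8.100×10⁹ = 7.021×10¹¹ K⁴.
1/ε₁ + 1/ε₂ − 1 = 2.564 + 1.961 − 1 = 3.525.
q = 5.67×10⁻⁸ × 7.021×10¹¹ / 3.525.

q ≈ 11300 W/m²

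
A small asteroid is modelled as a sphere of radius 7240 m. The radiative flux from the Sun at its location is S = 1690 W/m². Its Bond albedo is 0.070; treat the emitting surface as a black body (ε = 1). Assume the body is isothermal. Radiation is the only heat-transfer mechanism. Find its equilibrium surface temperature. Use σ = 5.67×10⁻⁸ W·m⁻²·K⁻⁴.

At equilibrium, absorbed power = emitted power.
Absorbing cross-section = πr² = 1.647×10⁸ m²; emitting surface = 4πr² = 6.587×10⁸ m² (ratio 4).
(1−a)S·A_cross = εσ·A_surf·T⁴  ⇒  T⁴ = (1−a)S/(4σ).
T⁴ = 0.930·1690/(4·5.67×10⁻⁸) = 6.930×10⁹ K⁴.
T = (6.930×10⁹)^(1/4).

T ≈ 289 K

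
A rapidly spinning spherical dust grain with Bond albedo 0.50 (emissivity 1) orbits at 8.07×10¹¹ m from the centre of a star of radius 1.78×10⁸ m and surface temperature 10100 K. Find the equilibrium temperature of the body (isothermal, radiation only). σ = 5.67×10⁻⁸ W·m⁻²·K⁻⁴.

T ≈ 89.2 K

The star's surface emits σT_*⁴; at distance d the flux is S = σT_*⁴(R_*/d)².
S = 5.67×10⁻⁸·(10100)⁴·(1.78×10⁸/8.07×10¹¹)² = 28.71 W/m².
For an isothermal sphere T⁴ = (1−a)S/(4σ) = 6.328×10⁷ K⁴.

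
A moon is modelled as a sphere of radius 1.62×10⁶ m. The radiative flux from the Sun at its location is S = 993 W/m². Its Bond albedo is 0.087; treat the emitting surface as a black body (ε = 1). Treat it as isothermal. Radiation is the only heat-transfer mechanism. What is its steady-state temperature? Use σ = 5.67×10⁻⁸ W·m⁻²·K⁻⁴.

T ≈ 251 K

At equilibrium, absorbed power = emitted power.
Absorbing cross-section = πr² = 8.245×10¹² m²; emitting surface = 4πr² = 3.298×10¹³ m² (ratio 4).
(1−a)S·A_cross = εσ·A_surf·T⁴  ⇒  T⁴ = (1−a)S/(4σ).
T⁴ = 0.913·993/(4·5.67×10⁻⁸) = 3.997×10⁹ K⁴.
T = (3.997×10⁹)^(1/4).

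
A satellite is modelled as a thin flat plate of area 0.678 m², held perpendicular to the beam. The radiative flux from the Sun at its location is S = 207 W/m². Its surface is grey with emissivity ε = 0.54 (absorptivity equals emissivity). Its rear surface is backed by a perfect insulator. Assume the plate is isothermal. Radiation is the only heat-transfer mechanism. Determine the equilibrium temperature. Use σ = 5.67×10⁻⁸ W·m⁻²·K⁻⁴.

T ≈ 246 K

At equilibrium, absorbed power = emitted power.
Absorbing cross-section = A = 0.6780 m²; emitting surface = A = 0.6780 m² (ratio 1).
εS·A_cross = εσ·A_surf·T⁴  ⇒  T⁴ = S/(1σ)   (ε cancels).
T⁴ = 207/(1·5.67×10⁻⁸) = 3.651×10⁹ K⁴.
T = (3.651×10⁹)^(1/4).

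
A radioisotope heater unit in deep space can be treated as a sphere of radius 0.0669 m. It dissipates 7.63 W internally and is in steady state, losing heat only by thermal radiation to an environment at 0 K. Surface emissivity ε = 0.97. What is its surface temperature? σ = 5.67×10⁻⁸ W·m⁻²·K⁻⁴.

Steady state: internal power = radiated power, P = εσA T⁴.
Radiating area A = 4πr² = 0.05624 m².
T⁴ = P/(εσA) = 7.63/(0.97·5.67×10⁻⁸·0.05624) = 2.467×10⁹ K⁴.
T = (2.467×10⁹)^(1/4).

T ≈ 223 K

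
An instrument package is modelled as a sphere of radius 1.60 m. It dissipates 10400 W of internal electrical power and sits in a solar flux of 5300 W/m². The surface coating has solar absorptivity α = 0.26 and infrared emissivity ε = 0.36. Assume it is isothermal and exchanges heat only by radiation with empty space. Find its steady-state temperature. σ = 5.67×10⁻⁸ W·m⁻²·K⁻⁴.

T ≈ 425 K

At steady state, absorbed solar power + internal power = radiated power.
Absorbed: α·S·A_cross = 0.26·5300·8.042 = 11080 W (cross-section πr²).
Total input = 11080 + 10400 = 21480 W.
Radiated: εσ·A_surf·T⁴ with A_surf = 4πr² = 32.17 m².
T⁴ = 21480/(0.36·5.67×10⁻⁸·32.17) = 3.272×10¹⁰ K⁴.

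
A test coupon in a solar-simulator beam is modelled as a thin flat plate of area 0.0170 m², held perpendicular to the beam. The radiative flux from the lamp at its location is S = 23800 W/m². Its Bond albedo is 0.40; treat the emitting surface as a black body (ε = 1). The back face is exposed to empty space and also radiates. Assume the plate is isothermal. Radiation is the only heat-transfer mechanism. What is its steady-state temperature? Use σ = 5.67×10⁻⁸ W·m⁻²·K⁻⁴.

T ≈ 596 K

At equilibrium, absorbed power = emitted power.
Absorbing cross-section = A = 0.01700 m²; emitting surface = 2A = 0.03400 m² (ratio 2).
(1−a)S·A_cross = εσ·A_surf·T⁴  ⇒  T⁴ = (1−a)S/(2σ).
T⁴ = 0.600·23800/(2·5.67×10⁻⁸) = 1.259×10¹¹ K⁴.
T = (1.259×10¹¹)^(1/4).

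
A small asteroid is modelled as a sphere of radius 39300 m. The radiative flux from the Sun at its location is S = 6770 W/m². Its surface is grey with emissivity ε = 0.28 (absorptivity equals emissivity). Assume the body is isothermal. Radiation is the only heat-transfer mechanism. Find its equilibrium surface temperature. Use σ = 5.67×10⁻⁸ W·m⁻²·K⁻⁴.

T ≈ 416 K

At equilibrium, absorbed power = emitted power.
Absorbing cross-section = πr² = 4.852×10⁹ m²; emitting surface = 4πr² = 1.941×10¹⁰ m² (ratio 4).
εS·A_cross = εσ·A_surf·T⁴  ⇒  T⁴ = S/(4σ)   (ε cancels).
T⁴ = 6770/(4·5.67×10⁻⁸) = 2.985×10¹⁰ K⁴.
T = (2.985×10¹⁰)^(1/4).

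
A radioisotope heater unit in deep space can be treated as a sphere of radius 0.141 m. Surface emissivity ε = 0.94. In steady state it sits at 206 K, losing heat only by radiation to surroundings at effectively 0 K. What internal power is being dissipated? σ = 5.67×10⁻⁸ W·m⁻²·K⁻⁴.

P ≈ 24.0 W

Steady state: P = εσA T⁴.
A = 4πr² = 0.2498 m²; T⁴ = (206)⁴ = 1.801×10⁹ K⁴.
P = 0.94 × 5.67×10⁻⁸ × 0.2498 × 1.801×10⁹.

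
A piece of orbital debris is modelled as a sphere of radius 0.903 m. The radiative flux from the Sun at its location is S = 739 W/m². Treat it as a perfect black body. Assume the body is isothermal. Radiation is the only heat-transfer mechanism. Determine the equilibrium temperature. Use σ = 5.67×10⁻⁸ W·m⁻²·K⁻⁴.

At equilibrium, absorbed power = emitted power.
Absorbing cross-section = πr² = 2.562 m²; emitting surface = 4πr² = 10.25 m² (ratio 4).
S·A_cross = εσ·A_surf·T⁴  ⇒  T⁴ = S/(4σ).
T⁴ = 1.00·739/(4·5.67×10⁻⁸) = 3.258×10⁹ K⁴.
T = (3.258×10⁹)^(1/4).

T ≈ 239 K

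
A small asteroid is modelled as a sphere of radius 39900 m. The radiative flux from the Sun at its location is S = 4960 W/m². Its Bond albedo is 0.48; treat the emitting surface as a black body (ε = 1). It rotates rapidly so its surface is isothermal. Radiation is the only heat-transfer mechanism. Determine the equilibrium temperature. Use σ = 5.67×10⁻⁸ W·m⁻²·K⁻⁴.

At equilibrium, absorbed power = emitted power.
Absorbing cross-section = πr² = 5.001×10⁹ m²; emitting surface = 4πr² = 2.001×10¹⁰ m² (ratio 4).
(1−a)S·A_cross = εσ·A_surf·T⁴  ⇒  T⁴ = (1−a)S/(4σ).
T⁴ = 0.520·4960/(4·5.67×10⁻⁸) = 1.137×10¹⁰ K⁴.
T = (1.137×10¹⁰)^(1/4).

T ≈ 327 K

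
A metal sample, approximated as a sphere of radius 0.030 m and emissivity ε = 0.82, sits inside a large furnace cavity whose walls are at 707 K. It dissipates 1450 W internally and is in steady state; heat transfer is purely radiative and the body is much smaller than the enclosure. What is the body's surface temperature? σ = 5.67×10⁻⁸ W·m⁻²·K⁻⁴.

For a small grey body in a large enclosure, net radiated power = εσA(T⁴ − T_w⁴).
Steady state: P = εσA(T⁴ − T_w⁴) with A = 4πr² = 0.01131 m².
T⁴ = P/(εσA) + T_w⁴ = 1450/(0.82·5.67×10⁻⁸·0.01131) + (707)⁴
    = 2.758×10¹² + 2.498×10¹¹ = 3.007×10¹² K⁴.

T ≈ 1320 K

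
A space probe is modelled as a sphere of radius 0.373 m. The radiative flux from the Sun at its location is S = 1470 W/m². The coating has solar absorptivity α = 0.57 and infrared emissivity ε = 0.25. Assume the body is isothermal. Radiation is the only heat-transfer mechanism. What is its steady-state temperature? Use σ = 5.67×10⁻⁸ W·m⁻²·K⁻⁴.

T ≈ 349 K

At equilibrium, absorbed power = emitted power.
Absorbing cross-section = πr² = 0.4371 m²; emitting surface = 4πr² = 1.748 m² (ratio 4).
αS·A_cross = εσ·A_surf·T⁴  ⇒  T⁴ = αS/(ε·4σ).
T⁴ = 0.570·1470/(0.25·4·5.67×10⁻⁸) = 1.478×10¹⁰ K⁴.
T = (1.478×10¹⁰)^(1/4).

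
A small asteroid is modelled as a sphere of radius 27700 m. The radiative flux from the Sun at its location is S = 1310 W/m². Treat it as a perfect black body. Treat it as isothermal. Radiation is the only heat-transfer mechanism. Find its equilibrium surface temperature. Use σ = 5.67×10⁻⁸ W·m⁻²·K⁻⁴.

At equilibrium, absorbed power = emitted power.
Absorbing cross-section = πr² = 2.411×10⁹ m²; emitting surface = 4πr² = 9.642×10⁹ m² (ratio 4).
S·A_cross = εσ·A_surf·T⁴  ⇒  T⁴ = S/(4σ).
T⁴ = 1.00·1310/(4·5.67×10⁻⁸) = 5.776×10⁹ K⁴.
T = (5.776×10⁹)^(1/4).

T ≈ 276 K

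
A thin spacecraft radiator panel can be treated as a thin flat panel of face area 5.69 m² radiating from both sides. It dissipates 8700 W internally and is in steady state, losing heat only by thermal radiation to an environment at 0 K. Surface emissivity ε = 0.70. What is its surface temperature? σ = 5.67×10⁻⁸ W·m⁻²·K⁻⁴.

Steady state: internal power = radiated power, P = εσA T⁴.
Radiating area A = 2·5.69 = 11.38 m².
T⁴ = P/(εσA) = 8700/(0.70·5.67×10⁻⁸·11.38) = 1.926×10¹⁰ K⁴.
T = (1.926×10¹⁰)^(1/4).

T ≈ 373 K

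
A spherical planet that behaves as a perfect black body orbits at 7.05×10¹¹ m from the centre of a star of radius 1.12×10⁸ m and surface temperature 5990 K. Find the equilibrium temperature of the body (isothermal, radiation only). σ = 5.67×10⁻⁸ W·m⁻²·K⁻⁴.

The star's surface emits σT_*⁴; at distance d the flux is S = σT_*⁴(R_*/d)².
S = 5.67×10⁻⁸·(5990)⁴·(1.12×10⁸/7.05×10¹¹)² = 1.842 W/m².
For an isothermal sphere T⁴ = (1−a)S/(4σ) = 8.123×10⁶ K⁴.

T ≈ 53.4 K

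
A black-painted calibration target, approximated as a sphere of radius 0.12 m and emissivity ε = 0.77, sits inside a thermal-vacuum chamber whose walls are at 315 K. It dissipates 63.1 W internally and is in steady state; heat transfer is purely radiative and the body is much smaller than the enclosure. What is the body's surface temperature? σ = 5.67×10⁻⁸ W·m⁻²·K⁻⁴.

T ≈ 365 K

For a small grey body in a large enclosure, net radiated power = εσA(T⁴ − T_w⁴).
Steady state: P = εσA(T⁴ − T_w⁴) with A = 4πr² = 0.1810 m².
T⁴ = P/(εσA) + T_w⁴ = 63.1/(0.77·5.67×10⁻⁸·0.1810) + (315)⁴
    = 7.987×10⁹ + 9.846×10⁹ = 1.783×10¹⁰ K⁴.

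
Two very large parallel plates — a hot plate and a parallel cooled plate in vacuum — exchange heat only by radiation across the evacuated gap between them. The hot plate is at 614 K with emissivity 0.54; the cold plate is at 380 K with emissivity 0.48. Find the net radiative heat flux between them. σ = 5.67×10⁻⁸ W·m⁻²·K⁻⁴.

q ≈ 2340 W/m²

For two infinite grey parallel plates, q = σ(T₁⁴ − T₂⁴)/(1/ε₁ + 1/ε₂ − 1).
T₁⁴ − T₂⁴ = 1.421×10¹¹ − 2.085×10¹⁰ = 1.213×10¹¹ K⁴.
1/ε₁ + 1/ε₂ − 1 = 1.852 + 2.083 − 1 = 2.935.
q = 5.67×10⁻⁸ × 1.213×10¹¹ / 2.935.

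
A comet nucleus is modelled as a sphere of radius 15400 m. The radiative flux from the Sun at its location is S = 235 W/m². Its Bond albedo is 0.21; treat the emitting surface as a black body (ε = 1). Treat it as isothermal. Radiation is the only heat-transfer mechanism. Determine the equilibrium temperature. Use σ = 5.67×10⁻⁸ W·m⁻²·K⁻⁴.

At equilibrium, absorbed power = emitted power.
Absorbing cross-section = πr² = 7.451×10⁸ m²; emitting surface = 4πr² = 2.980×10⁹ m² (ratio 4).
(1−a)S·A_cross = εσ·A_surf·T⁴  ⇒  T⁴ = (1−a)S/(4σ).
T⁴ = 0.790·235/(4·5.67×10⁻⁸) = 8.186×10⁸ K⁴.
T = (8.186×10⁸)^(1/4).

T ≈ 169 K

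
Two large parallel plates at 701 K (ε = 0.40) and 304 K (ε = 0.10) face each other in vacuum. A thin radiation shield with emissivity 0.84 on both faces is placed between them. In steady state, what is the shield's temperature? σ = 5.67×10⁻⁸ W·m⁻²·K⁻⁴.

T_s ≈ 663 K

In steady state the net flux on the hot side equals that on the cold side.
σ(T₁⁴−T_s⁴)/D₁ = σ(T_s⁴−T₂⁴)/D₂, with D₁ = 1/ε₁+1/ε_s−1 = 2.690, D₂ = 1/ε_s+1/ε₂−1 = 10.19.
Solve for T_s⁴: T_s⁴ = (D₂·T₁⁴ + D₁·T₂⁴)/(D₁+D₂) = 1.928×10¹¹ K⁴.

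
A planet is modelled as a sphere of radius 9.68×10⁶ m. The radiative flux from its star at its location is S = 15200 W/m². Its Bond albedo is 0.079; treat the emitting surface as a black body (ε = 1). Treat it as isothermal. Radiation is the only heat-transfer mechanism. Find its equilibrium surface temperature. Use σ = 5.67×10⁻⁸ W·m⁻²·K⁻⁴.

At equilibrium, absorbed power = emitted power.
Absorbing cross-section = πr² = 2.944×10¹⁴ m²; emitting surface = 4πr² = 1.177×10¹⁵ m² (ratio 4).
(1−a)S·A_cross = εσ·A_surf·T⁴  ⇒  T⁴ = (1−a)S/(4σ).
T⁴ = 0.921·15200/(4·5.67×10⁻⁸) = 6.172×10¹⁰ K⁴.
T = (6.172×10¹⁰)^(1/4).

T ≈ 498 K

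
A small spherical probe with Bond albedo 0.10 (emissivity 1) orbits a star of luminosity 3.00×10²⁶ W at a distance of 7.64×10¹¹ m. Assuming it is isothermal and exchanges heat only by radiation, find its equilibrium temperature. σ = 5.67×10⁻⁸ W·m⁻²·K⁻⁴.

First find the stellar flux at distance d: S = L/(4πd²) = 3.00×10²⁶/(4π·(7.64×10¹¹)²) = 40.90 W/m².
For an isothermal sphere, absorbed (1−a)S·πr² = emitted σ·4πr²·T⁴, so T⁴ = (1−a)S/(4σ).
T⁴ = 0.900·40.90/(4·5.67×10⁻⁸) = 1.623×10⁸ K⁴.

T ≈ 113 K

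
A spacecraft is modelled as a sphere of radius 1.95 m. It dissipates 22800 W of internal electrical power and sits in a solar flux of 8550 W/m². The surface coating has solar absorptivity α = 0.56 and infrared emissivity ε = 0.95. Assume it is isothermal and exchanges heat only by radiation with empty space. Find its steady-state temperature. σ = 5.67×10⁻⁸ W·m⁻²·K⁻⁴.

T ≈ 420 K

At steady state, absorbed solar power + internal power = radiated power.
Absorbed: α·S·A_cross = 0.56·8550·11.95 = 57200 W (cross-section πr²).
Total input = 57200 + 22800 = 80000 W.
Radiated: εσ·A_surf·T⁴ with A_surf = 4πr² = 47.78 m².
T⁴ = 80000/(0.95·5.67×10⁻⁸·47.78) = 3.108×10¹⁰ K⁴.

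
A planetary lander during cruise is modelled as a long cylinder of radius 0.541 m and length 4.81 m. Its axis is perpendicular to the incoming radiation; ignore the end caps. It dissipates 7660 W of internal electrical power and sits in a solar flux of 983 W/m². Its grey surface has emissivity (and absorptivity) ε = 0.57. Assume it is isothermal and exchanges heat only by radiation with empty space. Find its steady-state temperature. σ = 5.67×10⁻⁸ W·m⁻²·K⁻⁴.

T ≈ 376 K

At steady state, absorbed solar power + internal power = radiated power.
Absorbed: α·S·A_cross = 0.57·983·5.204 = 2916 W (cross-section 2rL).
Total input = 2916 + 7660 = 10580 W.
Radiated: εσ·A_surf·T⁴ with A_surf = 2πrL = 16.35 m².
T⁴ = 10580/(0.57·5.67×10⁻⁸·16.35) = 2.001×10¹⁰ K⁴.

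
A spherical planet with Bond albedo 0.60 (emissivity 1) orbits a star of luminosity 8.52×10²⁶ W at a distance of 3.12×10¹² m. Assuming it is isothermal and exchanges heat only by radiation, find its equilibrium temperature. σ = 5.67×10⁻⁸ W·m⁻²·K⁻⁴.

T ≈ 59.2 K

First find the stellar flux at distance d: S = L/(4πd²) = 8.52×10²⁶/(4π·(3.12×10¹²)²) = 6.965 W/m².
For an isothermal sphere, absorbed (1−a)S·πr² = emitted σ·4πr²·T⁴, so T⁴ = (1−a)S/(4σ).
T⁴ = 0.400·6.965/(4·5.67×10⁻⁸) = 1.228×10⁷ K⁴.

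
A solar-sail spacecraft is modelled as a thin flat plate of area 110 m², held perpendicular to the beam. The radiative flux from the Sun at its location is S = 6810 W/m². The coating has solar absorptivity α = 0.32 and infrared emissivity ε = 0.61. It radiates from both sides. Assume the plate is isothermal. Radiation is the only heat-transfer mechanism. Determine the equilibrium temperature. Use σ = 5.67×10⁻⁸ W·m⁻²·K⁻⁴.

T ≈ 421 K

At equilibrium, absorbed power = emitted power.
Absorbing cross-section = A = 110.0 m²; emitting surface = 2A = 220.0 m² (ratio 2).
αS·A_cross = εσ·A_surf·T⁴  ⇒  T⁴ = αS/(ε·2σ).
T⁴ = 0.320·6810/(0.61·2·5.67×10⁻⁸) = 3.150×10¹⁰ K⁴.
T = (3.150×10¹⁰)^(1/4).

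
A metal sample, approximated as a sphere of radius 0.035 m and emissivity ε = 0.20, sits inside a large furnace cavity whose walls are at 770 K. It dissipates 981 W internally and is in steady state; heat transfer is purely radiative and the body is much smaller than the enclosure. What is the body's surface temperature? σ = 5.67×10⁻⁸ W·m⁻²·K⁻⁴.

T ≈ 1560 K

For a small grey body in a large enclosure, net radiated power = εσA(T⁴ − T_w⁴).
Steady state: P = εσA(T⁴ − T_w⁴) with A = 4πr² = 0.01539 m².
T⁴ = P/(εσA) + T_w⁴ = 981/(0.20·5.67×10⁻⁸·0.01539) + (770)⁴
    = 5.620×10¹² + 3.515×10¹¹ = 5.971×10¹² K⁴.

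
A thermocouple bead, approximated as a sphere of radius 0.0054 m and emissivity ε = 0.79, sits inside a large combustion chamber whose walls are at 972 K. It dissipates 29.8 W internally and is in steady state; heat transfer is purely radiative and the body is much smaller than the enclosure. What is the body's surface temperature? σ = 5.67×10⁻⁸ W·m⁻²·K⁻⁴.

T ≈ 1280 K

For a small grey body in a large enclosure, net radiated power = εσA(T⁴ − T_w⁴).
Steady state: P = εσA(T⁴ − T_w⁴) with A = 4πr² = 3.664×10⁻⁴ m².
T⁴ = P/(εσA) + T_w⁴ = 29.8/(0.79·5.67×10⁻⁸·3.664×10⁻⁴) + (972)⁴
    = 1.816×10¹² + 8.926×10¹¹ = 2.708×10¹² K⁴.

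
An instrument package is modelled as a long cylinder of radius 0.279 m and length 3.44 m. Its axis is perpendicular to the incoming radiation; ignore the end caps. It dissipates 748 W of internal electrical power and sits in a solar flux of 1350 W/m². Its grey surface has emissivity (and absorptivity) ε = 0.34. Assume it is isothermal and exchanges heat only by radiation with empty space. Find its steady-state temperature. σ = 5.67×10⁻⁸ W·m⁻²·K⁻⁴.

At steady state, absorbed solar power + internal power = radiated power.
Absorbed: α·S·A_cross = 0.34·1350·1.920 = 881.1 W (cross-section 2rL).
Total input = 881.1 + 748 = 1629 W.
Radiated: εσ·A_surf·T⁴ with A_surf = 2πrL = 6.030 m².
T⁴ = 1629/(0.34·5.67×10⁻⁸·6.030) = 1.401×10¹⁰ K⁴.

T ≈ 344 K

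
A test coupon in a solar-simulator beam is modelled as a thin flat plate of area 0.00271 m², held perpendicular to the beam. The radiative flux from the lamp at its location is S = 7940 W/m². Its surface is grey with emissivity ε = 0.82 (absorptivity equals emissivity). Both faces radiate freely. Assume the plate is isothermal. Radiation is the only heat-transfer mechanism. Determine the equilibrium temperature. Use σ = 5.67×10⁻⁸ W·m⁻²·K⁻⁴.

At equilibrium, absorbed power = emitted power.
Absorbing cross-section = A = 0.002710 m²; emitting surface = 2A = 0.005420 m² (ratio 2).
εS·A_cross = εσ·A_surf·T⁴  ⇒  T⁴ = S/(2σ)   (ε cancels).
T⁴ = 7940/(2·5.67×10⁻⁸) = 7.002×10¹⁰ K⁴.
T = (7.002×10¹⁰)^(1/4).

T ≈ 514 K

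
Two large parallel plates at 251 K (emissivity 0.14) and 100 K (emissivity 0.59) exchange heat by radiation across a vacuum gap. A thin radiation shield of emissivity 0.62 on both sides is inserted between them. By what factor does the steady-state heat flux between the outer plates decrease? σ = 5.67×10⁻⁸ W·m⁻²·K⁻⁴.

factor ≈ 1.28

Without shield: q₀ = σΔ(T⁴)/(1/ε₁+1/ε₂−1) with denominator 7.838.
With shield the two gaps are in series; the resistances add: (1/ε₁+1/ε_s−1)+(1/ε_s+1/ε₂−1) = 7.756+2.308 = 10.06.
Heat-flux ratio q₀/q = 10.06/7.838.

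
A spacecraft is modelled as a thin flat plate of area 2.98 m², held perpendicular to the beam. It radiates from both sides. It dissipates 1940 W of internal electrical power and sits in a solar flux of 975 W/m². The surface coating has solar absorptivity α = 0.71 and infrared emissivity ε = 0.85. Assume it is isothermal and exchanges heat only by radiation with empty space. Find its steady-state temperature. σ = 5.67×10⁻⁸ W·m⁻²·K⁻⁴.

T ≈ 344 K

At steady state, absorbed solar power + internal power = radiated power.
Absorbed: α·S·A_cross = 0.71·975·2.980 = 2063 W (cross-section A).
Total input = 2063 + 1940 = 4003 W.
Radiated: εσ·A_surf·T⁴ with A_surf = 2A = 5.960 m².
T⁴ = 4003/(0.85·5.67×10⁻⁸·5.960) = 1.394×10¹⁰ K⁴.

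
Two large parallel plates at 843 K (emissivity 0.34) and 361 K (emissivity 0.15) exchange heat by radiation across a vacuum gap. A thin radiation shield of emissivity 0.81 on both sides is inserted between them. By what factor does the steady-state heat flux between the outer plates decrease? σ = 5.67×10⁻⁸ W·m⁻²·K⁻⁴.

Without shield: q₀ = σΔ(T⁴)/(1/ε₁+1/ε₂−1) with denominator 8.608.
With shield the two gaps are in series; the resistances add: (1/ε₁+1/ε_s−1)+(1/ε_s+1/ε₂−1) = 3.176+6.901 = 10.08.
Heat-flux ratio q₀/q = 10.08/8.608.

factor ≈ 1.17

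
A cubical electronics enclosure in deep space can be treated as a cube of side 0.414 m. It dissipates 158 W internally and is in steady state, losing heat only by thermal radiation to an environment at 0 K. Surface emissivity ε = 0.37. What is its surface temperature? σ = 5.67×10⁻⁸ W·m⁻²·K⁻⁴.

T ≈ 293 K

Steady state: internal power = radiated power, P = εσA T⁴.
Radiating area A = 6L² = 1.028 m².
T⁴ = P/(εσA) = 158/(0.37·5.67×10⁻⁸·1.028) = 7.324×10⁹ K⁴.
T = (7.324×10⁹)^(1/4).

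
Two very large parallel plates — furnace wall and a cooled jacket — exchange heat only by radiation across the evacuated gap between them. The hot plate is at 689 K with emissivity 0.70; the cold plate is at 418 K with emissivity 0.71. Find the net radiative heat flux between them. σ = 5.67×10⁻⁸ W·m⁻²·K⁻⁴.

q ≈ 6010 W/m²

For two infinite grey parallel plates, q = σ(T₁⁴ − T₂⁴)/(1/ε₁ + 1/ε₂ − 1).
T₁⁴ − T₂⁴ = 2.254×10¹¹ − 3.053×10¹⁰ = 1.948×10¹¹ K⁴.
1/ε₁ + 1/ε₂ − 1 = 1.429 + 1.408 − 1 = 1.837.
q = 5.67×10⁻⁸ × 1.948×10¹¹ / 1.837.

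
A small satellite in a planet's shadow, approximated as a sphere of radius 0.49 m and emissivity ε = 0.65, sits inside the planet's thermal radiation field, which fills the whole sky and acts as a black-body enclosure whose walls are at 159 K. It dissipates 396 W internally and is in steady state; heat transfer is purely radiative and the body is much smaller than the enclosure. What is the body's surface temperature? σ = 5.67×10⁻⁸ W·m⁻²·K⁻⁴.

For a small grey body in a large enclosure, net radiated power = εσA(T⁴ − T_w⁴).
Steady state: P = εσA(T⁴ − T_w⁴) with A = 4πr² = 3.017 m².
T⁴ = P/(εσA) + T_w⁴ = 396/(0.65·5.67×10⁻⁸·3.017) + (159)⁴
    = 3.561×10⁹ + 6.391×10⁸ = 4.200×10⁹ K⁴.

T ≈ 255 K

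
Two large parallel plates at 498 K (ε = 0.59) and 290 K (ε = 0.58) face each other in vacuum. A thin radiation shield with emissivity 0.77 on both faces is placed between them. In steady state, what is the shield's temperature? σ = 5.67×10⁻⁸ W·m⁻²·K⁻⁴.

In steady state the net flux on the hot side equals that on the cold side.
σ(T₁⁴−T_s⁴)/D₁ = σ(T_s⁴−T₂⁴)/D₂, with D₁ = 1/ε₁+1/ε_s−1 = 1.994, D₂ = 1/ε_s+1/ε₂−1 = 2.023.
Solve for T_s⁴: T_s⁴ = (D₂·T₁⁴ + D₁·T₂⁴)/(D₁+D₂) = 3.449×10¹⁰ K⁴.

T_s ≈ 431 K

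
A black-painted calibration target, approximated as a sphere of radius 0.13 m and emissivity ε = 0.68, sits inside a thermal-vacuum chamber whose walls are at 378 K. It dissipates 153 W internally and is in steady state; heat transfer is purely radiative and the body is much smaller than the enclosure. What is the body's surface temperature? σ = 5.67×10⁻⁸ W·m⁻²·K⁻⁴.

T ≈ 445 K

For a small grey body in a large enclosure, net radiated power = εσA(T⁴ − T_w⁴).
Steady state: P = εσA(T⁴ − T_w⁴) with A = 4πr² = 0.2124 m².
T⁴ = P/(εσA) + T_w⁴ = 153/(0.68·5.67×10⁻⁸·0.2124) + (378)⁴
    = 1.869×10¹⁰ + 2.042×10¹⁰ = 3.910×10¹⁰ K⁴.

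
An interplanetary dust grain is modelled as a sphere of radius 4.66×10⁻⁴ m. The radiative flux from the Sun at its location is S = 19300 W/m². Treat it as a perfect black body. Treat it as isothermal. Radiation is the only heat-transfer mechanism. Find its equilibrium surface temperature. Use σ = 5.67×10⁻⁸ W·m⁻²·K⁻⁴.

At equilibrium, absorbed power = emitted power.
Absorbing cross-section = πr² = 6.822×10⁻⁷ m²; emitting surface = 4πr² = 2.729×10⁻⁶ m² (ratio 4).
S·A_cross = εσ·A_surf·T⁴  ⇒  T⁴ = S/(4σ).
T⁴ = 1.00·19300/(4·5.67×10⁻⁸) = 8.510×10¹⁰ K⁴.
T = (8.510×10¹⁰)^(1/4).

T ≈ 540 K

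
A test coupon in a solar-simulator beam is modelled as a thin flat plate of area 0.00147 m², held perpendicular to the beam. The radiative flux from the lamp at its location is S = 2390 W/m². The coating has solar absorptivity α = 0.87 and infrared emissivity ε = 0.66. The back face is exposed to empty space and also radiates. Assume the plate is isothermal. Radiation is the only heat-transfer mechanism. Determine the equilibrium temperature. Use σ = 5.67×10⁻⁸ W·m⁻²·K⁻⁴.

At equilibrium, absorbed power = emitted power.
Absorbing cross-section = A = 0.001470 m²; emitting surface = 2A = 0.002940 m² (ratio 2).
αS·A_cross = εσ·A_surf·T⁴  ⇒  T⁴ = αS/(ε·2σ).
T⁴ = 0.870·2390/(0.66·2·5.67×10⁻⁸) = 2.778×10¹⁰ K⁴.
T = (2.778×10¹⁰)^(1/4).

T ≈ 408 K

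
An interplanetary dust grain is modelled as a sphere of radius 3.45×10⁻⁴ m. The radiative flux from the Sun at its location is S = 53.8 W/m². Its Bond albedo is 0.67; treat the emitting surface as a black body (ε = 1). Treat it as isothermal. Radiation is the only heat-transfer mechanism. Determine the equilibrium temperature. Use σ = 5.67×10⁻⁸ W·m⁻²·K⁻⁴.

At equilibrium, absorbed power = emitted power.
Absorbing cross-section = πr² = 3.739×10⁻⁷ m²; emitting surface = 4πr² = 1.496×10⁻⁶ m² (ratio 4).
(1−a)S·A_cross = εσ·A_surf·T⁴  ⇒  T⁴ = (1−a)S/(4σ).
T⁴ = 0.330·53.8/(4·5.67×10⁻⁸) = 7.828×10⁷ K⁴.
T = (7.828×10⁷)^(1/4).

T ≈ 94.1 K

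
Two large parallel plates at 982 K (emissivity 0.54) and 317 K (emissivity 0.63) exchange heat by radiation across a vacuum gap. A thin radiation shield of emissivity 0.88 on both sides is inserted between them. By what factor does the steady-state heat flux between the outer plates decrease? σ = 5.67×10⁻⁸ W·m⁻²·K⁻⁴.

Without shield: q₀ = σΔ(T⁴)/(1/ε₁+1/ε₂−1) with denominator 2.439.
With shield the two gaps are in series; the resistances add: (1/ε₁+1/ε_s−1)+(1/ε_s+1/ε₂−1) = 1.988+1.724 = 3.712.
Heat-flux ratio q₀/q = 3.712/2.439.

factor ≈ 1.52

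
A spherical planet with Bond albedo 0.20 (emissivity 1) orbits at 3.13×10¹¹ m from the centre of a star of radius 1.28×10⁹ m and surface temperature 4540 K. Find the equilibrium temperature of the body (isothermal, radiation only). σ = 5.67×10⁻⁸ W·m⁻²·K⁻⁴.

T ≈ 194 K

The star's surface emits σT_*⁴; at distance d the flux is S = σT_*⁴(R_*/d)².
S = 5.67×10⁻⁸·(4540)⁴·(1.28×10⁹/3.13×10¹¹)² = 402.8 W/m².
For an isothermal sphere T⁴ = (1−a)S/(4σ) = 1.421×10⁹ K⁴.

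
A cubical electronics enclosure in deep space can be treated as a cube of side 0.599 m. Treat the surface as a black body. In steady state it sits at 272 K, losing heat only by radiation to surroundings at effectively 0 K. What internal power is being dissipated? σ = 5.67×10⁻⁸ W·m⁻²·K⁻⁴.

Steady state: P = εσA T⁴.
A = 6L² = 2.153 m²; T⁴ = (272)⁴ = 5.474×10⁹ K⁴.
P = 1.0 × 5.67×10⁻⁸ × 2.153 × 5.474×10⁹.

P ≈ 668 W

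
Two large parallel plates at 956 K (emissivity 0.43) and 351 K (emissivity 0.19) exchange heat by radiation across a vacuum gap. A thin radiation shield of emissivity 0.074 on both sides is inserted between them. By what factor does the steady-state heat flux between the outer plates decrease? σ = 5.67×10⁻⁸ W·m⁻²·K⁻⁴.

Without shield: q₀ = σΔ(T⁴)/(1/ε₁+1/ε₂−1) with denominator 6.589.
With shield the two gaps are in series; the resistances add: (1/ε₁+1/ε_s−1)+(1/ε_s+1/ε₂−1) = 14.84+17.78 = 32.62.
Heat-flux ratio q₀/q = 32.62/6.589.

factor ≈ 4.95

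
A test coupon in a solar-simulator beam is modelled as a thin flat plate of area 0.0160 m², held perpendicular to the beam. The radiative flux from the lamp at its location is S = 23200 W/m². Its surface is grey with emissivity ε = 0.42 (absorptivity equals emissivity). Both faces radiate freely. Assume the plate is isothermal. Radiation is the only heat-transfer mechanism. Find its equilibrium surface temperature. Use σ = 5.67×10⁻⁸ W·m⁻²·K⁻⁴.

At equilibrium, absorbed power = emitted power.
Absorbing cross-section = A = 0.01600 m²; emitting surface = 2A = 0.03200 m² (ratio 2).
εS·A_cross = εσ·A_surf·T⁴  ⇒  T⁴ = S/(2σ)   (ε cancels).
T⁴ = 23200/(2·5.67×10⁻⁸) = 2.046×10¹¹ K⁴.
T = (2.046×10¹¹)^(1/4).

T ≈ 673 K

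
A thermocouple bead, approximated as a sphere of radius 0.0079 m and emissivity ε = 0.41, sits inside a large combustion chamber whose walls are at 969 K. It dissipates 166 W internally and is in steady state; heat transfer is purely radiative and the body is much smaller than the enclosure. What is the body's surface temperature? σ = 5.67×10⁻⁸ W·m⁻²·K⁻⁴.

For a small grey body in a large enclosure, net radiated power = εσA(T⁴ − T_w⁴).
Steady state: P = εσA(T⁴ − T_w⁴) with A = 4πr² = 7.843×10⁻⁴ m².
T⁴ = P/(εσA) + T_w⁴ = 166/(0.41·5.67×10⁻⁸·7.843×10⁻⁴) + (969)⁴
    = 9.105×10¹² + 8.816×10¹¹ = 9.987×10¹² K⁴.

T ≈ 1780 K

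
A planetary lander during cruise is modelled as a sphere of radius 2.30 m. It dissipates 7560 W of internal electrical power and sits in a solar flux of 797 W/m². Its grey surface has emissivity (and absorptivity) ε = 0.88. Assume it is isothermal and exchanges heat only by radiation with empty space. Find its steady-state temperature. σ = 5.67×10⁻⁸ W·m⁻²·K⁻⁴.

At steady state, absorbed solar power + internal power = radiated power.
Absorbed: α·S·A_cross = 0.88·797·16.62 = 11660 W (cross-section πr²).
Total input = 11660 + 7560 = 19220 W.
Radiated: εσ·A_surf·T⁴ with A_surf = 4πr² = 66.48 m².
T⁴ = 19220/(0.88·5.67×10⁻⁸·66.48) = 5.793×10⁹ K⁴.

T ≈ 276 K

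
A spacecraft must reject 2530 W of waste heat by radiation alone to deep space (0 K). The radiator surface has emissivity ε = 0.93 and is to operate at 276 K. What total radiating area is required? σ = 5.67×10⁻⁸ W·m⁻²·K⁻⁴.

A ≈ 8.27 m²

P = εσA T⁴ ⇒ A = P/(εσT⁴).
T⁴ = 5.803×10⁹ K⁴.
A = 2530/(0.93 × 5.67×10⁻⁸ × 5.803×10⁹).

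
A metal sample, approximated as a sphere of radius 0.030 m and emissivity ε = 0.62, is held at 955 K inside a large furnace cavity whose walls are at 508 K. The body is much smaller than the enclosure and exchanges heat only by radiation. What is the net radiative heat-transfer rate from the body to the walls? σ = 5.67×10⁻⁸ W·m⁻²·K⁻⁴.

P_net ≈ 304 W

For a small grey body in a large enclosure: P_net = εσA(T_body⁴ − T_wall⁴).
A = 4πr² = 0.01131 m²; T_body⁴ − T_wall⁴ = 8.318×10¹¹ − 6.660×10¹⁰ = 7.652×10¹¹ K⁴.
|P_net| = 0.62·5.67×10⁻⁸·0.01131·7.652×10¹¹.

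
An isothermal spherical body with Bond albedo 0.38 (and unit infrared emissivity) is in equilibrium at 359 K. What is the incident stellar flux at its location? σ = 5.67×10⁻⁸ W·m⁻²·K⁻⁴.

(1−a)S·πr² = σ·4πr²·T⁴ ⇒ S = 4σT⁴/(1−a).
S = 4·5.67×10⁻⁸·1.661×10¹⁰/0.620.

S ≈ 6080 W/m²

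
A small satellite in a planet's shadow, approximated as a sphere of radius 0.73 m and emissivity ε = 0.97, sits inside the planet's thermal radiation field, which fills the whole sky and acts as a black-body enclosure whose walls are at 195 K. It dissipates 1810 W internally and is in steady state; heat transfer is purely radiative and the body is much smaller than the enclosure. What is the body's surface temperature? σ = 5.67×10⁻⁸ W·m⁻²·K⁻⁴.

For a small grey body in a large enclosure, net radiated power = εσA(T⁴ − T_w⁴).
Steady state: P = εσA(T⁴ − T_w⁴) with A = 4πr² = 6.697 m².
T⁴ = P/(εσA) + T_w⁴ = 1810/(0.97·5.67×10⁻⁸·6.697) + (195)⁴
    = 4.914×10⁹ + 1.446×10⁹ = 6.360×10⁹ K⁴.

T ≈ 282 K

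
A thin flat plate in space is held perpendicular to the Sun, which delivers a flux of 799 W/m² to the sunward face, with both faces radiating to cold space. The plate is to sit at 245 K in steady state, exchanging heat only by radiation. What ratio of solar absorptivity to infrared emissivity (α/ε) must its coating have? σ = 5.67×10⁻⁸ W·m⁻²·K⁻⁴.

α/ε ≈ 0.511

Balance: αS·A = εσ·2A·T⁴ ⇒ α/ε = 2σT⁴/S.
α/ε = 2·5.67×10⁻⁸·(245)⁴/799 = 2·5.67×10⁻⁸·3.603×10⁹/799.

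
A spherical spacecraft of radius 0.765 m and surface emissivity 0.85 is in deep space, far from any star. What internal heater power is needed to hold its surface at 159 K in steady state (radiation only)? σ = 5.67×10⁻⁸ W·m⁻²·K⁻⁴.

P = εσ·4πr²·T⁴.
4πr² = 7.354 m²; T⁴ = 6.391×10⁸ K⁴.
P = 0.85·5.67×10⁻⁸·7.354·6.391×10⁸.

P ≈ 227 W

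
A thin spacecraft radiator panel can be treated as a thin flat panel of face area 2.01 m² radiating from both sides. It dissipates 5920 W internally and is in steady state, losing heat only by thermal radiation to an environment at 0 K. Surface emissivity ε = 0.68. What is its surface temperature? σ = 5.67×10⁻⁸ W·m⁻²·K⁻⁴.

Steady state: internal power = radiated power, P = εσA T⁴.
Radiating area A = 2·2.01 = 4.020 m².
T⁴ = P/(εσA) = 5920/(0.68·5.67×10⁻⁸·4.020) = 3.819×10¹⁰ K⁴.
T = (3.819×10¹⁰)^(1/4).

T ≈ 442 K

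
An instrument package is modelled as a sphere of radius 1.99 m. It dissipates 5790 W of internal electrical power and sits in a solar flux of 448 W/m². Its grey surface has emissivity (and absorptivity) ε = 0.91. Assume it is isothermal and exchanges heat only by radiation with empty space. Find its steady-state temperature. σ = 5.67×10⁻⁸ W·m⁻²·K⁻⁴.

T ≈ 255 K

At steady state, absorbed solar power + internal power = radiated power.
Absorbed: α·S·A_cross = 0.91·448·12.44 = 5072 W (cross-section πr²).
Total input = 5072 + 5790 = 10860 W.
Radiated: εσ·A_surf·T⁴ with A_surf = 4πr² = 49.76 m².
T⁴ = 10860/(0.91·5.67×10⁻⁸·49.76) = 4.230×10⁹ K⁴.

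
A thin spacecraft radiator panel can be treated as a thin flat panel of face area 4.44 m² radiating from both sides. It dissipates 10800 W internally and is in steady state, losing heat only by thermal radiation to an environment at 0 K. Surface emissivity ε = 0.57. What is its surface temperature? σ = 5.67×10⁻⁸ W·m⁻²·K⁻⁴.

T ≈ 440 K

Steady state: internal power = radiated power, P = εσA T⁴.
Radiating area A = 2·4.44 = 8.880 m².
T⁴ = P/(εσA) = 10800/(0.57·5.67×10⁻⁸·8.880) = 3.763×10¹⁰ K⁴.
T = (3.763×10¹⁰)^(1/4).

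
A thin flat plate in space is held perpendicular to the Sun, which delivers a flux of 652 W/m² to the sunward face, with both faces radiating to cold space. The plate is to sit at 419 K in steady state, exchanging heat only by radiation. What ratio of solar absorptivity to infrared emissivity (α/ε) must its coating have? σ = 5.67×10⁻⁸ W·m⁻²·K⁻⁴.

α/ε ≈ 5.36

Balance: αS·A = εσ·2A·T⁴ ⇒ α/ε = 2σT⁴/S.
α/ε = 2·5.67×10⁻⁸·(419)⁴/652 = 2·5.67×10⁻⁸·3.082×10¹⁰/652.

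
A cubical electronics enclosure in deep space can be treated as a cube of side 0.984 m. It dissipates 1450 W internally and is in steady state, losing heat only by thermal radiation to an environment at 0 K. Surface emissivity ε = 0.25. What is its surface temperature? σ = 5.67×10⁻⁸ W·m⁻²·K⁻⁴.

Steady state: internal power = radiated power, P = εσA T⁴.
Radiating area A = 6L² = 5.810 m².
T⁴ = P/(εσA) = 1450/(0.25·5.67×10⁻⁸·5.810) = 1.761×10¹⁰ K⁴.
T = (1.761×10¹⁰)^(1/4).

T ≈ 364 K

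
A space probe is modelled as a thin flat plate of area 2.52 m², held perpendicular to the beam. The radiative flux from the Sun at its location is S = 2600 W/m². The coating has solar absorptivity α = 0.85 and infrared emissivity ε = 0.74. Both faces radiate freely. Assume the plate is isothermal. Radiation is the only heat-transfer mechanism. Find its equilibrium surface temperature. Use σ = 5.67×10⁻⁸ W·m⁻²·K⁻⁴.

T ≈ 403 K

At equilibrium, absorbed power = emitted power.
Absorbing cross-section = A = 2.520 m²; emitting surface = 2A = 5.040 m² (ratio 2).
αS·A_cross = εσ·A_surf·T⁴  ⇒  T⁴ = αS/(ε·2σ).
T⁴ = 0.850·2600/(0.74·2·5.67×10⁻⁸) = 2.634×10¹⁰ K⁴.
T = (2.634×10¹⁰)^(1/4).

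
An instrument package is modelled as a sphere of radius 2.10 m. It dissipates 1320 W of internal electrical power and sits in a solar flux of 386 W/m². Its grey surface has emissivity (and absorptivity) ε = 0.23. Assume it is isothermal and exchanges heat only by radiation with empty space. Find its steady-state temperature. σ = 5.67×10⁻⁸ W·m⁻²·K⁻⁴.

At steady state, absorbed solar power + internal power = radiated power.
Absorbed: α·S·A_cross = 0.23·386·13.85 = 1230 W (cross-section πr²).
Total input = 1230 + 1320 = 2550 W.
Radiated: εσ·A_surf·T⁴ with A_surf = 4πr² = 55.42 m².
T⁴ = 2550/(0.23·5.67×10⁻⁸·55.42) = 3.528×10⁹ K⁴.

T ≈ 244 K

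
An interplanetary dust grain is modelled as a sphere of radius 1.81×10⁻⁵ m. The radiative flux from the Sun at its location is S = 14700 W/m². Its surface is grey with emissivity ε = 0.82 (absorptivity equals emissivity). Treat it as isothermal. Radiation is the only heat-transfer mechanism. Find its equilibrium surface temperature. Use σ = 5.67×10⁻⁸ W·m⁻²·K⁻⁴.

T ≈ 505 K

At equilibrium, absorbed power = emitted power.
Absorbing cross-section = πr² = 1.029×10⁻⁹ m²; emitting surface = 4πr² = 4.117×10⁻⁹ m² (ratio 4).
εS·A_cross = εσ·A_surf·T⁴  ⇒  T⁴ = S/(4σ)   (ε cancels).
T⁴ = 14700/(4·5.67×10⁻⁸) = 6.481×10¹⁰ K⁴.
T = (6.481×10¹⁰)^(1/4).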